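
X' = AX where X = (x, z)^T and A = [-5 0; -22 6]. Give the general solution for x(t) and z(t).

Coefficient matrix A = [[-5, 0], [-22, 6]].
Characteristic polynomial det(A - λI) = λ^2 - λ - 30 = 0.
Eigenvalues λ = -5, 6.
For λ=-5: (A-λI) row 2 is [-22, 11], so an eigenvector is (1, 2).
For λ=6: (A-λI) row 1 is [-11, 0], so an eigenvector is (0, -1).
General solution: K_1e^(-5t)(1,2) + K_2e^(6t)(0,-1).

x(t) = K_1e^(-5t), z(t) = 2K_1e^(-5t) - K_2e^(6t)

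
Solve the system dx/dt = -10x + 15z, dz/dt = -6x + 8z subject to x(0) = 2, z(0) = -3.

Coefficient matrix A = [[-10, 15], [-6, 8]].
Characteristic polynomial det(A - λI) = λ^2 + 2λ + 10 = 0.
Eigenvalues λ = -1 ± 3i (complex conjugate pair).
For λ=-1+3i: an eigenvector is (2,1) - i(-1,-1) = (2 + i, 1 + i).
A real fundamental pair from Re and Im of e^((-1+3i)t)v: X_1 = e^(-t)(cos(3t)·(2,1) + sin(3t)·(-1,-1)), X_2 = e^(-t)(sin(3t)·(2,1) - cos(3t)·(-1,-1)).
General solution: C_1X_1 + C_2X_2.
Applying x(0)=2, z(0)=-3 gives C_1=5, C_2=-8.

x(t) = -21e^(-t)sin(3t) + 2e^(-t)cos(3t), z(t) = -13e^(-t)sin(3t) - 3e^(-t)cos(3t)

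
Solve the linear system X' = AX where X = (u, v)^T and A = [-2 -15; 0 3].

Coefficient matrix A = [[-2, -15], [0, 3]].
Characteristic polynomial det(A - λI) = λ^2 - λ - 6 = 0.
Eigenvalues λ = 3, -2.
For λ=3: (A-λI) row 1 is [-5, -15], so an eigenvector is (-3, 1).
For λ=-2: (A-λI) row 1 is [0, -15], so an eigenvector is (1, 0).
General solution: K_1e^(3t)(-3,1) + K_2e^(-2t)(1,0).

u(t) = -3K_1e^(3t) + K_2e^(-2t), v(t) = K_1e^(3t)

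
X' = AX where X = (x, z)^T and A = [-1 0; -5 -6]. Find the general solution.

x(t) = -C_2e^(-t), z(t) = -C_1e^(-6t) + C_2e^(-t)

Coefficient matrix A = [[-1, 0], [-5, -6]].
Characteristic polynomial det(A - λI) = λ^2 + 7λ + 6 = 0.
Eigenvalues λ = -6, -1.
For λ=-6: (A-λI) row 1 is [5, 0], so an eigenvector is (0, -1).
For λ=-1: (A-λI) row 2 is [-5, -5], so an eigenvector is (-1, 1).
General solution: C_1e^(-6t)(0,-1) + C_2e^(-t)(-1,1).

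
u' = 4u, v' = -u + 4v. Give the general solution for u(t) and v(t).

Coefficient matrix A = [[4, 0], [-1, 4]].
Characteristic polynomial det(A - λI) = λ^2 - 8λ + 16 = 0.
Single eigenvalue λ = 4 with algebraic multiplicity 2.
Eigenvector v = (0,1); generalized eigenvector w with (A-λI)w=v is (-1,3).
General solution: e^(4t)[K_1·v + K_2·(t·v + w)].

u(t) = -K_2e^(4t), v(t) = K_1e^(4t) + K_2te^(4t) + 3K_2e^(4t)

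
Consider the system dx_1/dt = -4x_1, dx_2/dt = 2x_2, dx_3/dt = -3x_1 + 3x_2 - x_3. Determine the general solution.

Coefficient matrix A = [[-4, 0, 0], [0, 2, 0], [-3, 3, -1]].
det(A - λI) = 0 gives eigenvalues λ = -4, -1, 2.
For λ=-4: eigenvector (1,0,1).
For λ=-1: eigenvector (0,0,1).
For λ=2: eigenvector (0,1,1).
General solution: K_1e^(-4t)(1,0,1) + K_2e^(-t)(0,0,1) + K_3e^(2t)(0,1,1).

x_1(t) = K_1e^(-4t), x_2(t) = K_3e^(2t), x_3(t) = K_1e^(-4t) + K_2e^(-t) + K_3e^(2t)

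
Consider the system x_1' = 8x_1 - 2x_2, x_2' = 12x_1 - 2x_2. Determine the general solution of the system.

Coefficient matrix A = [[8, -2], [12, -2]].
Characteristic polynomial det(A - λI) = λ^2 - 6λ + 8 = 0.
Eigenvalues λ = 4, 2.
For λ=4: (A-λI) row 1 is [4, -2], so an eigenvector is (-1, -2).
For λ=2: (A-λI) row 1 is [6, -2], so an eigenvector is (1, 3).
General solution: K_1e^(4t)(-1,-2) + K_2e^(2t)(1,3).

x_1(t) = -K_1e^(4t) + K_2e^(2t), x_2(t) = -2K_1e^(4t) + 3K_2e^(2t)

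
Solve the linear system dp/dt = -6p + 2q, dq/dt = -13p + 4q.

p(t) = -C_1e^(-t)sin(t) + C_1e^(-t)cos(t) + C_2e^(-t)sin(t) + C_2e^(-t)cos(t), q(t) = -3C_1e^(-t)sin(t) + 2C_1e^(-t)cos(t) + 2C_2e^(-t)sin(t) + 3C_2e^(-t)cos(t)

Coefficient matrix A = [[-6, 2], [-13, 4]].
Characteristic polynomial det(A - λI) = λ^2 + 2λ + 2 = 0.
Eigenvalues λ = -1 ± i (complex conjugate pair).
For λ=-1+i: an eigenvector is (1,2) - i(-1,-3) = (1 + i, 2 + 3i).
A real fundamental pair from Re and Im of e^((-1+i)t)v: X_1 = e^(-t)(cos(t)·(1,2) + sin(t)·(-1,-3)), X_2 = e^(-t)(sin(t)·(1,2) - cos(t)·(-1,-3)).
General solution: C_1X_1 + C_2X_2.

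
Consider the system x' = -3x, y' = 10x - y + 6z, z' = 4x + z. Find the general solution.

x(t) = C_1e^(-3t), y(t) = -2C_1e^(-3t) + C_2e^(-t) + 3C_3e^(t), z(t) = -C_1e^(-3t) + C_3e^(t)

Coefficient matrix A = [[-3, 0, 0], [10, -1, 6], [4, 0, 1]].
det(A - λI) = 0 gives eigenvalues λ = -3, -1, 1.
For λ=-3: eigenvector (1,-2,-1).
For λ=-1: eigenvector (0,1,0).
For λ=1: eigenvector (0,3,1).
General solution: C_1e^(-3t)(1,-2,-1) + C_2e^(-t)(0,1,0) + C_3e^(t)(0,3,1).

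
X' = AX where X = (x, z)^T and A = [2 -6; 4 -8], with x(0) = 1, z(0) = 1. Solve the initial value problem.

Coefficient matrix A = [[2, -6], [4, -8]].
Characteristic polynomial det(A - λI) = λ^2 + 6λ + 8 = 0.
Eigenvalues λ = -4, -2.
For λ=-4: (A-λI) row 1 is [6, -6], so an eigenvector is (-1, -1).
For λ=-2: (A-λI) row 1 is [4, -6], so an eigenvector is (3, 2).
General solution: c_1e^(-4t)(-1,-1) + c_2e^(-2t)(3,2).
Applying x(0)=1, z(0)=1 gives c_1=-1, c_2=0.

x(t) = e^(-4t), z(t) = e^(-4t)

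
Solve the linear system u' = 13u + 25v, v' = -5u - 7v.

Coefficient matrix A = [[13, 25], [-5, -7]].
Characteristic polynomial det(A - λI) = λ^2 - 6λ + 34 = 0.
Eigenvalues λ = 3 ± 5i (complex conjugate pair).
For λ=3+5i: an eigenvector is (2,-1) - i(-1,0) = (2 + i, -1).
A real fundamental pair from Re and Im of e^((3+5i)t)v: X_1 = e^(3t)(cos(5t)·(2,-1) + sin(5t)·(-1,0)), X_2 = e^(3t)(sin(5t)·(2,-1) - cos(5t)·(-1,0)).
General solution: C_1X_1 + C_2X_2.

u(t) = -C_1e^(3t)sin(5t) + 2C_1e^(3t)cos(5t) + 2C_2e^(3t)sin(5t) + C_2e^(3t)cos(5t), v(t) = -C_1e^(3t)cos(5t) - C_2e^(3t)sin(5t)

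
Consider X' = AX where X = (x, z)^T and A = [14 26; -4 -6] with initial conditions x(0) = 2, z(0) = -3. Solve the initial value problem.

Coefficient matrix A = [[14, 26], [-4, -6]].
Characteristic polynomial det(A - λI) = λ^2 - 8λ + 20 = 0.
Eigenvalues λ = 4 ± 2i (complex conjugate pair).
For λ=4+2i: an eigenvector is (3,-1) - i(2,-1) = (3 - 2i, -1 + i).
A real fundamental pair from Re and Im of e^((4+2i)t)v: X_1 = e^(4t)(cos(2t)·(3,-1) + sin(2t)·(2,-1)), X_2 = e^(4t)(sin(2t)·(3,-1) - cos(2t)·(2,-1)).
General solution: C_1X_1 + C_2X_2.
Applying x(0)=2, z(0)=-3 gives C_1=-4, C_2=-7.

x(t) = -29e^(4t)sin(2t) + 2e^(4t)cos(2t), z(t) = 11e^(4t)sin(2t) - 3e^(4t)cos(2t)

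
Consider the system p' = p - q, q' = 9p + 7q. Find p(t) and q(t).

Coefficient matrix A = [[1, -1], [9, 7]].
Characteristic polynomial det(A - λI) = λ^2 - 8λ + 16 = 0.
Single eigenvalue λ = 4 with algebraic multiplicity 2.
Eigenvector v = (-1,3); generalized eigenvector w with (A-λI)w=v is (0,1).
General solution: e^(4t)[C_1·v + C_2·(t·v + w)].

p(t) = -C_1e^(4t) - C_2te^(4t), q(t) = 3C_1e^(4t) + 3C_2te^(4t) + C_2e^(4t)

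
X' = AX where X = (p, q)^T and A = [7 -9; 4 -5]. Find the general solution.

Coefficient matrix A = [[7, -9], [4, -5]].
Characteristic polynomial det(A - λI) = λ^2 - 2λ + 1 = 0.
Single eigenvalue λ = 1 with algebraic multiplicity 2.
Eigenvector v = (-3,-2); generalized eigenvector w with (A-λI)w=v is (1,1).
General solution: e^(t)[c_1·v + c_2·(t·v + w)].

p(t) = -3c_1e^(t) - 3c_2te^(t) + c_2e^(t), q(t) = -2c_1e^(t) - 2c_2te^(t) + c_2e^(t)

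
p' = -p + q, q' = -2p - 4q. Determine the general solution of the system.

p(t) = C_1e^(-2t) - C_2e^(-3t), q(t) = -C_1e^(-2t) + 2C_2e^(-3t)

Coefficient matrix A = [[-1, 1], [-2, -4]].
Characteristic polynomial det(A - λI) = λ^2 + 5λ + 6 = 0.
Eigenvalues λ = -2, -3.
For λ=-2: (A-λI) row 1 is [1, 1], so an eigenvector is (1, -1).
For λ=-3: (A-λI) row 1 is [2, 1], so an eigenvector is (-1, 2).
General solution: C_1e^(-2t)(1,-1) + C_2e^(-3t)(-1,2).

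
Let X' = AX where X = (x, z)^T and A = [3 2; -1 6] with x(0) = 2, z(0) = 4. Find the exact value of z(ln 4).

5632

A = [[3,2],[-1,6]]; eigenvalues λ = 5, 4.
Eigenvectors: (1,1) for λ=5, (-2,-1) for λ=4.
From the initial condition, c_1 = 6, c_2 = 2.
z(ln 4) = (6)(4^5)(1) + (2)(4^4)(-1) = 5632.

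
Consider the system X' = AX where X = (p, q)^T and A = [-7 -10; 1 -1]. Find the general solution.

p(t) = 3c_1e^(-4t)sin(t) - c_1e^(-4t)cos(t) - c_2e^(-4t)sin(t) - 3c_2e^(-4t)cos(t), q(t) = -c_1e^(-4t)sin(t) + c_2e^(-4t)cos(t)

Coefficient matrix A = [[-7, -10], [1, -1]].
Characteristic polynomial det(A - λI) = λ^2 + 8λ + 17 = 0.
Eigenvalues λ = -4 ± i (complex conjugate pair).
For λ=-4+i: an eigenvector is (-1,0) - i(3,-1) = (-1 - 3i, 0 + i).
A real fundamental pair from Re and Im of e^((-4+i)t)v: X_1 = e^(-4t)(cos(t)·(-1,0) + sin(t)·(3,-1)), X_2 = e^(-4t)(sin(t)·(-1,0) - cos(t)·(3,-1)).
General solution: c_1X_1 + c_2X_2.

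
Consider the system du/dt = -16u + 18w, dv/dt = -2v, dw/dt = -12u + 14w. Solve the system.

u(t) = 3C_1e^(-4t) + C_3e^(2t), v(t) = C_2e^(-2t), w(t) = 2C_1e^(-4t) + C_3e^(2t)

Coefficient matrix A = [[-16, 0, 18], [0, -2, 0], [-12, 0, 14]].
det(A - λI) = 0 gives eigenvalues λ = -4, -2, 2.
For λ=-4: eigenvector (3,0,2).
For λ=-2: eigenvector (0,1,0).
For λ=2: eigenvector (1,0,1).
General solution: C_1e^(-4t)(3,0,2) + C_2e^(-2t)(0,1,0) + C_3e^(2t)(1,0,1).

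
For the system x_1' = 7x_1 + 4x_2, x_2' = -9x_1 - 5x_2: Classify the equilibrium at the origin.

A = [[7,4],[-9,-5]]; det(A-λI) = λ^2 - 2λ + 1.
repeated λ = 1 with a single eigenvector.

unstable improper node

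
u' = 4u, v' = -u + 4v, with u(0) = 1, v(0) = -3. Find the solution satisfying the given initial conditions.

Coefficient matrix A = [[4, 0], [-1, 4]].
Characteristic polynomial det(A - λI) = λ^2 - 8λ + 16 = 0.
Single eigenvalue λ = 4 with algebraic multiplicity 2.
Eigenvector v = (0,1); generalized eigenvector w with (A-λI)w=v is (-1,-3).
General solution: e^(4t)[C_1·v + C_2·(t·v + w)].
Applying u(0)=1, v(0)=-3 gives C_1=-6, C_2=-1.

u(t) = e^(4t), v(t) = -te^(4t) - 3e^(4t)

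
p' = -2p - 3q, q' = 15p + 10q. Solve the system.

p(t) = -c_1e^(4t)sin(3t) + c_2e^(4t)cos(3t), q(t) = 2c_1e^(4t)sin(3t) + c_1e^(4t)cos(3t) + c_2e^(4t)sin(3t) - 2c_2e^(4t)cos(3t)

Coefficient matrix A = [[-2, -3], [15, 10]].
Characteristic polynomial det(A - λI) = λ^2 - 8λ + 25 = 0.
Eigenvalues λ = 4 ± 3i (complex conjugate pair).
For λ=4+3i: an eigenvector is (0,1) - i(-1,2) = (0 + i, 1 - 2i).
A real fundamental pair from Re and Im of e^((4+3i)t)v: X_1 = e^(4t)(cos(3t)·(0,1) + sin(3t)·(-1,2)), X_2 = e^(4t)(sin(3t)·(0,1) - cos(3t)·(-1,2)).
General solution: c_1X_1 + c_2X_2.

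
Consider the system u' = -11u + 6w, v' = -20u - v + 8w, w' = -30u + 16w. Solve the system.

u(t) = C_1e^(t) + 2C_3e^(4t), v(t) = -2C_1e^(t) + C_2e^(-t), w(t) = 2C_1e^(t) + 5C_3e^(4t)

Coefficient matrix A = [[-11, 0, 6], [-20, -1, 8], [-30, 0, 16]].
det(A - λI) = 0 gives eigenvalues λ = 1, -1, 4.
For λ=1: eigenvector (1,-2,2).
For λ=-1: eigenvector (0,1,0).
For λ=4: eigenvector (2,0,5).
General solution: C_1e^(t)(1,-2,2) + C_2e^(-t)(0,1,0) + C_3e^(4t)(2,0,5).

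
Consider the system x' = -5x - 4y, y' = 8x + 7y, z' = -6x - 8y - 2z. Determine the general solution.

Coefficient matrix A = [[-5, -4, 0], [8, 7, 0], [-6, -8, -2]].
det(A - λI) = 0 gives eigenvalues λ = -1, 3, -2.
For λ=-1: eigenvector (1,-1,2).
For λ=3: eigenvector (-1,2,-2).
For λ=-2: eigenvector (0,0,1).
General solution: K_1e^(-t)(1,-1,2) + K_2e^(3t)(-1,2,-2) + K_3e^(-2t)(0,0,1).

x(t) = K_1e^(-t) - K_2e^(3t), y(t) = -K_1e^(-t) + 2K_2e^(3t), z(t) = 2K_1e^(-t) - 2K_2e^(3t) + K_3e^(-2t)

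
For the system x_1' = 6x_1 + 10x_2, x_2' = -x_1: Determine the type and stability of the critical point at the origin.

unstable spiral

A = [[6,10],[-1,0]]; det(A-λI) = λ^2 - 6λ + 10.
λ = 3 ± i: positive real part.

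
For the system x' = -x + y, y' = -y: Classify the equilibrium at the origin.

A = [[-1,1],[0,-1]]; det(A-λI) = λ^2 + 2λ + 1.
repeated λ = -1 with a single eigenvector.

stable improper node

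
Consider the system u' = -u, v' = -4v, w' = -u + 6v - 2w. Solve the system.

Coefficient matrix A = [[-1, 0, 0], [0, -4, 0], [-1, 6, -2]].
det(A - λI) = 0 gives eigenvalues λ = -1, -4, -2.
For λ=-1: eigenvector (1,0,-1).
For λ=-4: eigenvector (0,1,-3).
For λ=-2: eigenvector (0,0,1).
General solution: C_1e^(-t)(1,0,-1) + C_2e^(-4t)(0,1,-3) + C_3e^(-2t)(0,0,1).

u(t) = C_1e^(-t), v(t) = C_2e^(-4t), w(t) = -C_1e^(-t) - 3C_2e^(-4t) + C_3e^(-2t)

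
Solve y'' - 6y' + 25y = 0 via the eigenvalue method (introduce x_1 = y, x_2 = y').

y(t) = K_1e^(3t)cos(4t) + K_2e^(3t)sin(4t)

Let x_1 = y, x_2 = y'. Then x_1' = x_2 and x_2' = -25x_1 + 6x_2.
A = [[0,1],[-25,6]]; det(A-λI) = λ^2 - 6λ + 25.
Eigenvalues λ = 3 ± 4i.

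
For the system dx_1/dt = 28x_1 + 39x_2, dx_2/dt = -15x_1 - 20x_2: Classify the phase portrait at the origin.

unstable spiral

A = [[28,39],[-15,-20]]; det(A-λI) = λ^2 - 8λ + 25.
λ = 4 ± 3i: positive real part.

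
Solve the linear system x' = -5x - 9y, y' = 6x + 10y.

x(t) = 3c_1e^(t) + c_2e^(4t), y(t) = -2c_1e^(t) - c_2e^(4t)

Coefficient matrix A = [[-5, -9], [6, 10]].
Characteristic polynomial det(A - λI) = λ^2 - 5λ + 4 = 0.
Eigenvalues λ = 1, 4.
For λ=1: (A-λI) row 1 is [-6, -9], so an eigenvector is (3, -2).
For λ=4: (A-λI) row 1 is [-9, -9], so an eigenvector is (1, -1).
General solution: c_1e^(t)(3,-2) + c_2e^(4t)(1,-1).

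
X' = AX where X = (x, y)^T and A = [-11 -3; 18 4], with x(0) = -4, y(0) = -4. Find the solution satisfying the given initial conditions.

Coefficient matrix A = [[-11, -3], [18, 4]].
Characteristic polynomial det(A - λI) = λ^2 + 7λ + 10 = 0.
Eigenvalues λ = -5, -2.
For λ=-5: (A-λI) row 1 is [-6, -3], so an eigenvector is (1, -2).
For λ=-2: (A-λI) row 1 is [-9, -3], so an eigenvector is (-1, 3).
General solution: c_1e^(-5t)(1,-2) + c_2e^(-2t)(-1,3).
Applying x(0)=-4, y(0)=-4 gives c_1=-16, c_2=-12.

x(t) = 12e^(-2t) - 16e^(-5t), y(t) = -36e^(-2t) + 32e^(-5t)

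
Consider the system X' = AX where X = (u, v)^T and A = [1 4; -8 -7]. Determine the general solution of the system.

Coefficient matrix A = [[1, 4], [-8, -7]].
Characteristic polynomial det(A - λI) = λ^2 + 6λ + 25 = 0.
Eigenvalues λ = -3 ± 4i (complex conjugate pair).
For λ=-3+4i: an eigenvector is (0,1) - i(1,-1) = (0 - i, 1 + i).
A real fundamental pair from Re and Im of e^((-3+4i)t)v: X_1 = e^(-3t)(cos(4t)·(0,1) + sin(4t)·(1,-1)), X_2 = e^(-3t)(sin(4t)·(0,1) - cos(4t)·(1,-1)).
General solution: C_1X_1 + C_2X_2.

u(t) = C_1e^(-3t)sin(4t) - C_2e^(-3t)cos(4t), v(t) = -C_1e^(-3t)sin(4t) + C_1e^(-3t)cos(4t) + C_2e^(-3t)sin(4t) + C_2e^(-3t)cos(4t)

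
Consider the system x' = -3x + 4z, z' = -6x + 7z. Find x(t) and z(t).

x(t) = c_1e^(t) + 2c_2e^(3t), z(t) = c_1e^(t) + 3c_2e^(3t)

Coefficient matrix A = [[-3, 4], [-6, 7]].
Characteristic polynomial det(A - λI) = λ^2 - 4λ + 3 = 0.
Eigenvalues λ = 1, 3.
For λ=1: (A-λI) row 1 is [-4, 4], so an eigenvector is (1, 1).
For λ=3: (A-λI) row 1 is [-6, 4], so an eigenvector is (2, 3).
General solution: c_1e^(t)(1,1) + c_2e^(3t)(2,3).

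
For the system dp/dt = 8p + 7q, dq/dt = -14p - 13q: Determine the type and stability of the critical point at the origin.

A = [[8,7],[-14,-13]]; det(A-λI) = λ^2 + 5λ - 6.
λ = -6, 1: opposite signs.

saddle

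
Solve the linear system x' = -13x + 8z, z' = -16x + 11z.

Coefficient matrix A = [[-13, 8], [-16, 11]].
Characteristic polynomial det(A - λI) = λ^2 + 2λ - 15 = 0.
Eigenvalues λ = 3, -5.
For λ=3: (A-λI) row 1 is [-16, 8], so an eigenvector is (1, 2).
For λ=-5: (A-λI) row 1 is [-8, 8], so an eigenvector is (-1, -1).
General solution: K_1e^(3t)(1,2) + K_2e^(-5t)(-1,-1).

x(t) = K_1e^(3t) - K_2e^(-5t), z(t) = 2K_1e^(3t) - K_2e^(-5t)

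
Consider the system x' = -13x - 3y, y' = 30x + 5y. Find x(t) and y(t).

Coefficient matrix A = [[-13, -3], [30, 5]].
Characteristic polynomial det(A - λI) = λ^2 + 8λ + 25 = 0.
Eigenvalues λ = -4 ± 3i (complex conjugate pair).
For λ=-4+3i: an eigenvector is (-1,3) - i(0,-1) = (-1, 3 + i).
A real fundamental pair from Re and Im of e^((-4+3i)t)v: X_1 = e^(-4t)(cos(3t)·(-1,3) + sin(3t)·(0,-1)), X_2 = e^(-4t)(sin(3t)·(-1,3) - cos(3t)·(0,-1)).
General solution: C_1X_1 + C_2X_2.

x(t) = -C_1e^(-4t)cos(3t) - C_2e^(-4t)sin(3t), y(t) = -C_1e^(-4t)sin(3t) + 3C_1e^(-4t)cos(3t) + 3C_2e^(-4t)sin(3t) + C_2e^(-4t)cos(3t)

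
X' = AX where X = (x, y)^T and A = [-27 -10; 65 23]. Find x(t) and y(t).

x(t) = C_1e^(-2t)sin(5t) + C_1e^(-2t)cos(5t) + C_2e^(-2t)sin(5t) - C_2e^(-2t)cos(5t), y(t) = -2C_1e^(-2t)sin(5t) - 3C_1e^(-2t)cos(5t) - 3C_2e^(-2t)sin(5t) + 2C_2e^(-2t)cos(5t)

Coefficient matrix A = [[-27, -10], [65, 23]].
Characteristic polynomial det(A - λI) = λ^2 + 4λ + 29 = 0.
Eigenvalues λ = -2 ± 5i (complex conjugate pair).
For λ=-2+5i: an eigenvector is (1,-3) - i(1,-2) = (1 - i, -3 + 2i).
A real fundamental pair from Re and Im of e^((-2+5i)t)v: X_1 = e^(-2t)(cos(5t)·(1,-3) + sin(5t)·(1,-2)), X_2 = e^(-2t)(sin(5t)·(1,-3) - cos(5t)·(1,-2)).
General solution: C_1X_1 + C_2X_2.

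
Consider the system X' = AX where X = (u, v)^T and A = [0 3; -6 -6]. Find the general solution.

Coefficient matrix A = [[0, 3], [-6, -6]].
Characteristic polynomial det(A - λI) = λ^2 + 6λ + 18 = 0.
Eigenvalues λ = -3 ± 3i (complex conjugate pair).
For λ=-3+3i: an eigenvector is (-1,1) - i(0,1) = (-1, 1 - i).
A real fundamental pair from Re and Im of e^((-3+3i)t)v: X_1 = e^(-3t)(cos(3t)·(-1,1) + sin(3t)·(0,1)), X_2 = e^(-3t)(sin(3t)·(-1,1) - cos(3t)·(0,1)).
General solution: C_1X_1 + C_2X_2.

u(t) = -C_1e^(-3t)cos(3t) - C_2e^(-3t)sin(3t), v(t) = C_1e^(-3t)sin(3t) + C_1e^(-3t)cos(3t) + C_2e^(-3t)sin(3t) - C_2e^(-3t)cos(3t)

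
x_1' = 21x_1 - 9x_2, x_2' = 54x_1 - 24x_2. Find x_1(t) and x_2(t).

Coefficient matrix A = [[21, -9], [54, -24]].
Characteristic polynomial det(A - λI) = λ^2 + 3λ - 18 = 0.
Eigenvalues λ = 3, -6.
For λ=3: (A-λI) row 1 is [18, -9], so an eigenvector is (-1, -2).
For λ=-6: (A-λI) row 1 is [27, -9], so an eigenvector is (1, 3).
General solution: K_1e^(3t)(-1,-2) + K_2e^(-6t)(1,3).

x_1(t) = -K_1e^(3t) + K_2e^(-6t), x_2(t) = -2K_1e^(3t) + 3K_2e^(-6t)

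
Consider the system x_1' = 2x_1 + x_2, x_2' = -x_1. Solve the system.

x_1(t) = K_1e^(t) + K_2te^(t) + K_2e^(t), x_2(t) = -K_1e^(t) - K_2te^(t)

Coefficient matrix A = [[2, 1], [-1, 0]].
Characteristic polynomial det(A - λI) = λ^2 - 2λ + 1 = 0.
Single eigenvalue λ = 1 with algebraic multiplicity 2.
Eigenvector v = (1,-1); generalized eigenvector w with (A-λI)w=v is (1,0).
General solution: e^(t)[K_1·v + K_2·(t·v + w)].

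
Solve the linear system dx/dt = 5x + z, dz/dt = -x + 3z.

x(t) = c_1e^(4t) + c_2te^(4t) + 3c_2e^(4t), z(t) = -c_1e^(4t) - c_2te^(4t) - 2c_2e^(4t)

Coefficient matrix A = [[5, 1], [-1, 3]].
Characteristic polynomial det(A - λI) = λ^2 - 8λ + 16 = 0.
Single eigenvalue λ = 4 with algebraic multiplicity 2.
Eigenvector v = (1,-1); generalized eigenvector w with (A-λI)w=v is (3,-2).
General solution: e^(4t)[c_1·v + c_2·(t·v + w)].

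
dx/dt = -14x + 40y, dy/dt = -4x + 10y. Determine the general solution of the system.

Coefficient matrix A = [[-14, 40], [-4, 10]].
Characteristic polynomial det(A - λI) = λ^2 + 4λ + 20 = 0.
Eigenvalues λ = -2 ± 4i (complex conjugate pair).
For λ=-2+4i: an eigenvector is (3,1) - i(1,0) = (3 - i, 1).
A real fundamental pair from Re and Im of e^((-2+4i)t)v: X_1 = e^(-2t)(cos(4t)·(3,1) + sin(4t)·(1,0)), X_2 = e^(-2t)(sin(4t)·(3,1) - cos(4t)·(1,0)).
General solution: K_1X_1 + K_2X_2.

x(t) = K_1e^(-2t)sin(4t) + 3K_1e^(-2t)cos(4t) + 3K_2e^(-2t)sin(4t) - K_2e^(-2t)cos(4t), y(t) = K_1e^(-2t)cos(4t) + K_2e^(-2t)sin(4t)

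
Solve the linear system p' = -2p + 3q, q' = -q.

Coefficient matrix A = [[-2, 3], [0, -1]].
Characteristic polynomial det(A - λI) = λ^2 + 3λ + 2 = 0.
Eigenvalues λ = -1, -2.
For λ=-1: (A-λI) row 1 is [-1, 3], so an eigenvector is (-3, -1).
For λ=-2: (A-λI) row 1 is [0, 3], so an eigenvector is (1, 0).
General solution: C_1e^(-t)(-3,-1) + C_2e^(-2t)(1,0).

p(t) = -3C_1e^(-t) + C_2e^(-2t), q(t) = -C_1e^(-t)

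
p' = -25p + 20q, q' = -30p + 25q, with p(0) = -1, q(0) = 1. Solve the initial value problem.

Coefficient matrix A = [[-25, 20], [-30, 25]].
Characteristic polynomial det(A - λI) = λ^2 - 25 = 0.
Eigenvalues λ = 5, -5.
For λ=5: (A-λI) row 1 is [-30, 20], so an eigenvector is (-2, -3).
For λ=-5: (A-λI) row 1 is [-20, 20], so an eigenvector is (1, 1).
General solution: K_1e^(5t)(-2,-3) + K_2e^(-5t)(1,1).
Applying p(0)=-1, q(0)=1 gives K_1=-2, K_2=-5.

p(t) = 4e^(5t) - 5e^(-5t), q(t) = 6e^(5t) - 5e^(-5t)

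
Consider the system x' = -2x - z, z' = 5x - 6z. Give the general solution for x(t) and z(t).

Coefficient matrix A = [[-2, -1], [5, -6]].
Characteristic polynomial det(A - λI) = λ^2 + 8λ + 17 = 0.
Eigenvalues λ = -4 ± i (complex conjugate pair).
For λ=-4+i: an eigenvector is (0,1) - i(-1,-2) = (0 + i, 1 + 2i).
A real fundamental pair from Re and Im of e^((-4+i)t)v: X_1 = e^(-4t)(cos(t)·(0,1) + sin(t)·(-1,-2)), X_2 = e^(-4t)(sin(t)·(0,1) - cos(t)·(-1,-2)).
General solution: C_1X_1 + C_2X_2.

x(t) = -C_1e^(-4t)sin(t) + C_2e^(-4t)cos(t), z(t) = -2C_1e^(-4t)sin(t) + C_1e^(-4t)cos(t) + C_2e^(-4t)sin(t) + 2C_2e^(-4t)cos(t)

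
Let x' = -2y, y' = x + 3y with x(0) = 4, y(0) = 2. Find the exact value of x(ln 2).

-8

A = [[0,-2],[1,3]]; eigenvalues λ = 2, 1.
Eigenvectors: (1,-1) for λ=2, (2,-1) for λ=1.
From the initial condition, c_1 = -8, c_2 = 6.
x(ln 2) = (-8)(2^2)(1) + (6)(2^1)(2) = -8.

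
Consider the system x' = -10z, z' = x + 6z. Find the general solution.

x(t) = -c_1e^(3t)sin(t) - 3c_1e^(3t)cos(t) - 3c_2e^(3t)sin(t) + c_2e^(3t)cos(t), z(t) = c_1e^(3t)cos(t) + c_2e^(3t)sin(t)

Coefficient matrix A = [[0, -10], [1, 6]].
Characteristic polynomial det(A - λI) = λ^2 - 6λ + 10 = 0.
Eigenvalues λ = 3 ± i (complex conjugate pair).
For λ=3+i: an eigenvector is (-3,1) - i(-1,0) = (-3 + i, 1).
A real fundamental pair from Re and Im of e^((3+i)t)v: X_1 = e^(3t)(cos(t)·(-3,1) + sin(t)·(-1,0)), X_2 = e^(3t)(sin(t)·(-3,1) - cos(t)·(-1,0)).
General solution: c_1X_1 + c_2X_2.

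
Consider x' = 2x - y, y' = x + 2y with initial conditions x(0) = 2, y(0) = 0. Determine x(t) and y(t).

Coefficient matrix A = [[2, -1], [1, 2]].
Characteristic polynomial det(A - λI) = λ^2 - 4λ + 5 = 0.
Eigenvalues λ = 2 ± i (complex conjugate pair).
For λ=2+i: an eigenvector is (0,-1) - i(1,0) = (0 - i, -1).
A real fundamental pair from Re and Im of e^((2+i)t)v: X_1 = e^(2t)(cos(t)·(0,-1) + sin(t)·(1,0)), X_2 = e^(2t)(sin(t)·(0,-1) - cos(t)·(1,0)).
General solution: C_1X_1 + C_2X_2.
Applying x(0)=2, y(0)=0 gives C_1=0, C_2=-2.

x(t) = 2e^(2t)cos(t), y(t) = 2e^(2t)sin(t)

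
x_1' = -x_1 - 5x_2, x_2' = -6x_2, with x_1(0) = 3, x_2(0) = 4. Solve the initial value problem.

Coefficient matrix A = [[-1, -5], [0, -6]].
Characteristic polynomial det(A - λI) = λ^2 + 7λ + 6 = 0.
Eigenvalues λ = -6, -1.
For λ=-6: (A-λI) row 1 is [5, -5], so an eigenvector is (1, 1).
For λ=-1: (A-λI) row 1 is [0, -5], so an eigenvector is (-1, 0).
General solution: c_1e^(-6t)(1,1) + c_2e^(-t)(-1,0).
Applying x_1(0)=3, x_2(0)=4 gives c_1=4, c_2=1.

x_1(t) = -e^(-t) + 4e^(-6t), x_2(t) = 4e^(-6t)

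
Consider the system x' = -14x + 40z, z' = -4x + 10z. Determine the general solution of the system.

x(t) = -K_1e^(-2t)sin(4t) - 3K_1e^(-2t)cos(4t) - 3K_2e^(-2t)sin(4t) + K_2e^(-2t)cos(4t), z(t) = -K_1e^(-2t)cos(4t) - K_2e^(-2t)sin(4t)

Coefficient matrix A = [[-14, 40], [-4, 10]].
Characteristic polynomial det(A - λI) = λ^2 + 4λ + 20 = 0.
Eigenvalues λ = -2 ± 4i (complex conjugate pair).
For λ=-2+4i: an eigenvector is (-3,-1) - i(-1,0) = (-3 + i, -1).
A real fundamental pair from Re and Im of e^((-2+4i)t)v: X_1 = e^(-2t)(cos(4t)·(-3,-1) + sin(4t)·(-1,0)), X_2 = e^(-2t)(sin(4t)·(-3,-1) - cos(4t)·(-1,0)).
General solution: K_1X_1 + K_2X_2.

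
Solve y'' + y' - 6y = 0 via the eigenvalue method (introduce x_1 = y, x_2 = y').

y(t) = C_1e^(-3t) + C_2e^(2t)

Let x_1 = y, x_2 = y'. Then x_1' = x_2 and x_2' = 6x_1 - x_2.
A = [[0,1],[6,-1]]; det(A-λI) = λ^2 + λ - 6.
Eigenvalues λ = -3, 2 with eigenvectors (1,-3), (1,2).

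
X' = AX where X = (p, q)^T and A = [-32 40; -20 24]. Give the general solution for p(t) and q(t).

Coefficient matrix A = [[-32, 40], [-20, 24]].
Characteristic polynomial det(A - λI) = λ^2 + 8λ + 32 = 0.
Eigenvalues λ = -4 ± 4i (complex conjugate pair).
For λ=-4+4i: an eigenvector is (1,1) - i(3,2) = (1 - 3i, 1 - 2i).
A real fundamental pair from Re and Im of e^((-4+4i)t)v: X_1 = e^(-4t)(cos(4t)·(1,1) + sin(4t)·(3,2)), X_2 = e^(-4t)(sin(4t)·(1,1) - cos(4t)·(3,2)).
General solution: K_1X_1 + K_2X_2.

p(t) = 3K_1e^(-4t)sin(4t) + K_1e^(-4t)cos(4t) + K_2e^(-4t)sin(4t) - 3K_2e^(-4t)cos(4t), q(t) = 2K_1e^(-4t)sin(4t) + K_1e^(-4t)cos(4t) + K_2e^(-4t)sin(4t) - 2K_2e^(-4t)cos(4t)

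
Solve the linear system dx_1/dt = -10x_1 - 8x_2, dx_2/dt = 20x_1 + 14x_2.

x_1(t) = -K_1e^(2t)sin(4t) + K_1e^(2t)cos(4t) + K_2e^(2t)sin(4t) + K_2e^(2t)cos(4t), x_2(t) = 2K_1e^(2t)sin(4t) - K_1e^(2t)cos(4t) - K_2e^(2t)sin(4t) - 2K_2e^(2t)cos(4t)

Coefficient matrix A = [[-10, -8], [20, 14]].
Characteristic polynomial det(A - λI) = λ^2 - 4λ + 20 = 0.
Eigenvalues λ = 2 ± 4i (complex conjugate pair).
For λ=2+4i: an eigenvector is (1,-1) - i(-1,2) = (1 + i, -1 - 2i).
A real fundamental pair from Re and Im of e^((2+4i)t)v: X_1 = e^(2t)(cos(4t)·(1,-1) + sin(4t)·(-1,2)), X_2 = e^(2t)(sin(4t)·(1,-1) - cos(4t)·(-1,2)).
General solution: K_1X_1 + K_2X_2.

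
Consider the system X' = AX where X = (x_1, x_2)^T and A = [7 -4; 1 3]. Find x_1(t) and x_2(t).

Coefficient matrix A = [[7, -4], [1, 3]].
Characteristic polynomial det(A - λI) = λ^2 - 10λ + 25 = 0.
Single eigenvalue λ = 5 with algebraic multiplicity 2.
Eigenvector v = (-2,-1); generalized eigenvector w with (A-λI)w=v is (-1,0).
General solution: e^(5t)[C_1·v + C_2·(t·v + w)].

x_1(t) = -2C_1e^(5t) - 2C_2te^(5t) - C_2e^(5t), x_2(t) = -C_1e^(5t) - C_2te^(5t)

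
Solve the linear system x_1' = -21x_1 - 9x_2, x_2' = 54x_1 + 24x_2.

x_1(t) = c_1e^(-3t) + c_2e^(6t), x_2(t) = -2c_1e^(-3t) - 3c_2e^(6t)

Coefficient matrix A = [[-21, -9], [54, 24]].
Characteristic polynomial det(A - λI) = λ^2 - 3λ - 18 = 0.
Eigenvalues λ = -3, 6.
For λ=-3: (A-λI) row 1 is [-18, -9], so an eigenvector is (1, -2).
For λ=6: (A-λI) row 1 is [-27, -9], so an eigenvector is (1, -3).
General solution: c_1e^(-3t)(1,-2) + c_2e^(6t)(1,-3).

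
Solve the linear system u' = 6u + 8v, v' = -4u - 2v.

Coefficient matrix A = [[6, 8], [-4, -2]].
Characteristic polynomial det(A - λI) = λ^2 - 4λ + 20 = 0.
Eigenvalues λ = 2 ± 4i (complex conjugate pair).
For λ=2+4i: an eigenvector is (1,0) - i(1,-1) = (1 - i, 0 + i).
A real fundamental pair from Re and Im of e^((2+4i)t)v: X_1 = e^(2t)(cos(4t)·(1,0) + sin(4t)·(1,-1)), X_2 = e^(2t)(sin(4t)·(1,0) - cos(4t)·(1,-1)).
General solution: c_1X_1 + c_2X_2.

u(t) = c_1e^(2t)sin(4t) + c_1e^(2t)cos(4t) + c_2e^(2t)sin(4t) - c_2e^(2t)cos(4t), v(t) = -c_1e^(2t)sin(4t) + c_2e^(2t)cos(4t)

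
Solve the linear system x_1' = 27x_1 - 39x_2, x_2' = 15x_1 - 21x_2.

Coefficient matrix A = [[27, -39], [15, -21]].
Characteristic polynomial det(A - λI) = λ^2 - 6λ + 18 = 0.
Eigenvalues λ = 3 ± 3i (complex conjugate pair).
For λ=3+3i: an eigenvector is (3,2) - i(-2,-1) = (3 + 2i, 2 + i).
A real fundamental pair from Re and Im of e^((3+3i)t)v: X_1 = e^(3t)(cos(3t)·(3,2) + sin(3t)·(-2,-1)), X_2 = e^(3t)(sin(3t)·(3,2) - cos(3t)·(-2,-1)).
General solution: K_1X_1 + K_2X_2.

x_1(t) = -2K_1e^(3t)sin(3t) + 3K_1e^(3t)cos(3t) + 3K_2e^(3t)sin(3t) + 2K_2e^(3t)cos(3t), x_2(t) = -K_1e^(3t)sin(3t) + 2K_1e^(3t)cos(3t) + 2K_2e^(3t)sin(3t) + K_2e^(3t)cos(3t)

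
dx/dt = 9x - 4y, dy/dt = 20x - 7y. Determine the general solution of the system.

Coefficient matrix A = [[9, -4], [20, -7]].
Characteristic polynomial det(A - λI) = λ^2 - 2λ + 17 = 0.
Eigenvalues λ = 1 ± 4i (complex conjugate pair).
For λ=1+4i: an eigenvector is (0,1) - i(-1,-2) = (0 + i, 1 + 2i).
A real fundamental pair from Re and Im of e^((1+4i)t)v: X_1 = e^(t)(cos(4t)·(0,1) + sin(4t)·(-1,-2)), X_2 = e^(t)(sin(4t)·(0,1) - cos(4t)·(-1,-2)).
General solution: c_1X_1 + c_2X_2.

x(t) = -c_1e^(t)sin(4t) + c_2e^(t)cos(4t), y(t) = -2c_1e^(t)sin(4t) + c_1e^(t)cos(4t) + c_2e^(t)sin(4t) + 2c_2e^(t)cos(4t)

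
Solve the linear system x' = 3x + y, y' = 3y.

x(t) = c_1e^(3t) + c_2te^(3t) - 3c_2e^(3t), y(t) = c_2e^(3t)

Coefficient matrix A = [[3, 1], [0, 3]].
Characteristic polynomial det(A - λI) = λ^2 - 6λ + 9 = 0.
Single eigenvalue λ = 3 with algebraic multiplicity 2.
Eigenvector v = (1,0); generalized eigenvector w with (A-λI)w=v is (-3,1).
General solution: e^(3t)[c_1·v + c_2·(t·v + w)].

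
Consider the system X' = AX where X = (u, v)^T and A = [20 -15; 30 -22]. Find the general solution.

u(t) = -C_1e^(-t)sin(3t) + 2C_1e^(-t)cos(3t) + 2C_2e^(-t)sin(3t) + C_2e^(-t)cos(3t), v(t) = -C_1e^(-t)sin(3t) + 3C_1e^(-t)cos(3t) + 3C_2e^(-t)sin(3t) + C_2e^(-t)cos(3t)

Coefficient matrix A = [[20, -15], [30, -22]].
Characteristic polynomial det(A - λI) = λ^2 + 2λ + 10 = 0.
Eigenvalues λ = -1 ± 3i (complex conjugate pair).
For λ=-1+3i: an eigenvector is (2,3) - i(-1,-1) = (2 + i, 3 + i).
A real fundamental pair from Re and Im of e^((-1+3i)t)v: X_1 = e^(-t)(cos(3t)·(2,3) + sin(3t)·(-1,-1)), X_2 = e^(-t)(sin(3t)·(2,3) - cos(3t)·(-1,-1)).
General solution: C_1X_1 + C_2X_2.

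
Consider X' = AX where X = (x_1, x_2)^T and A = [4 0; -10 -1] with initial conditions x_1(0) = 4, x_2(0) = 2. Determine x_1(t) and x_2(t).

x_1(t) = 4e^(4t), x_2(t) = -8e^(4t) + 10e^(-t)

Coefficient matrix A = [[4, 0], [-10, -1]].
Characteristic polynomial det(A - λI) = λ^2 - 3λ - 4 = 0.
Eigenvalues λ = -1, 4.
For λ=-1: (A-λI) row 1 is [5, 0], so an eigenvector is (0, -1).
For λ=4: (A-λI) row 2 is [-10, -5], so an eigenvector is (1, -2).
General solution: C_1e^(-t)(0,-1) + C_2e^(4t)(1,-2).
Applying x_1(0)=4, x_2(0)=2 gives C_1=-10, C_2=4.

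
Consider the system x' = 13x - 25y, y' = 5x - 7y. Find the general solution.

Coefficient matrix A = [[13, -25], [5, -7]].
Characteristic polynomial det(A - λI) = λ^2 - 6λ + 34 = 0.
Eigenvalues λ = 3 ± 5i (complex conjugate pair).
For λ=3+5i: an eigenvector is (2,1) - i(-1,0) = (2 + i, 1).
A real fundamental pair from Re and Im of e^((3+5i)t)v: X_1 = e^(3t)(cos(5t)·(2,1) + sin(5t)·(-1,0)), X_2 = e^(3t)(sin(5t)·(2,1) - cos(5t)·(-1,0)).
General solution: C_1X_1 + C_2X_2.

x(t) = -C_1e^(3t)sin(5t) + 2C_1e^(3t)cos(5t) + 2C_2e^(3t)sin(5t) + C_2e^(3t)cos(5t), y(t) = C_1e^(3t)cos(5t) + C_2e^(3t)sin(5t)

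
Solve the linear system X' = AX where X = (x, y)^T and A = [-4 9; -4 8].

x(t) = 3c_1e^(2t) + 3c_2te^(2t) - 2c_2e^(2t), y(t) = 2c_1e^(2t) + 2c_2te^(2t) - c_2e^(2t)

Coefficient matrix A = [[-4, 9], [-4, 8]].
Characteristic polynomial det(A - λI) = λ^2 - 4λ + 4 = 0.
Single eigenvalue λ = 2 with algebraic multiplicity 2.
Eigenvector v = (3,2); generalized eigenvector w with (A-λI)w=v is (-2,-1).
General solution: e^(2t)[c_1·v + c_2·(t·v + w)].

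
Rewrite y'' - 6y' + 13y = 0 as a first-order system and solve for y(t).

y(t) = C_1e^(3t)cos(2t) + C_2e^(3t)sin(2t)

Let x_1 = y, x_2 = y'. Then x_1' = x_2 and x_2' = -13x_1 + 6x_2.
A = [[0,1],[-13,6]]; det(A-λI) = λ^2 - 6λ + 13.
Eigenvalues λ = 3 ± 2i.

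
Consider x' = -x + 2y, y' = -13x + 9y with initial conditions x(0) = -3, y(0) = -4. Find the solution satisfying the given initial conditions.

Coefficient matrix A = [[-1, 2], [-13, 9]].
Characteristic polynomial det(A - λI) = λ^2 - 8λ + 17 = 0.
Eigenvalues λ = 4 ± i (complex conjugate pair).
For λ=4+i: an eigenvector is (1,2) - i(-1,-3) = (1 + i, 2 + 3i).
A real fundamental pair from Re and Im of e^((4+i)t)v: X_1 = e^(4t)(cos(t)·(1,2) + sin(t)·(-1,-3)), X_2 = e^(4t)(sin(t)·(1,2) - cos(t)·(-1,-3)).
General solution: K_1X_1 + K_2X_2.
Applying x(0)=-3, y(0)=-4 gives K_1=-5, K_2=2.

x(t) = 7e^(4t)sin(t) - 3e^(4t)cos(t), y(t) = 19e^(4t)sin(t) - 4e^(4t)cos(t)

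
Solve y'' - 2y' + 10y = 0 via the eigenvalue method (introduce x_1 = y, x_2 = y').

y(t) = K_1e^(t)cos(3t) + K_2e^(t)sin(3t)

Let x_1 = y, x_2 = y'. Then x_1' = x_2 and x_2' = -10x_1 + 2x_2.
A = [[0,1],[-10,2]]; det(A-λI) = λ^2 - 2λ + 10.
Eigenvalues λ = 1 ± 3i.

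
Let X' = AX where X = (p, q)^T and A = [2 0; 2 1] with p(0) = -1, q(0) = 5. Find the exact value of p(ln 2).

A = [[2,0],[2,1]]; eigenvalues λ = 1, 2.
Eigenvectors: (0,-1) for λ=1, (1,2) for λ=2.
From the initial condition, c_1 = -7, c_2 = -1.
p(ln 2) = (-7)(2^1)(0) + (-1)(2^2)(1) = -4.

-4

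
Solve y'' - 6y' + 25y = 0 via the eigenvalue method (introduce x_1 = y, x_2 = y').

Let x_1 = y, x_2 = y'. Then x_1' = x_2 and x_2' = -25x_1 + 6x_2.
A = [[0,1],[-25,6]]; det(A-λI) = λ^2 - 6λ + 25.
Eigenvalues λ = 3 ± 4i.

y(t) = c_1e^(3t)cos(4t) + c_2e^(3t)sin(4t)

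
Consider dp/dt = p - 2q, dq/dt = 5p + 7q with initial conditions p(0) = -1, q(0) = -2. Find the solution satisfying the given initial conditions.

Coefficient matrix A = [[1, -2], [5, 7]].
Characteristic polynomial det(A - λI) = λ^2 - 8λ + 17 = 0.
Eigenvalues λ = 4 ± i (complex conjugate pair).
For λ=4+i: an eigenvector is (1,-1) - i(-1,2) = (1 + i, -1 - 2i).
A real fundamental pair from Re and Im of e^((4+i)t)v: X_1 = e^(4t)(cos(t)·(1,-1) + sin(t)·(-1,2)), X_2 = e^(4t)(sin(t)·(1,-1) - cos(t)·(-1,2)).
General solution: c_1X_1 + c_2X_2.
Applying p(0)=-1, q(0)=-2 gives c_1=-4, c_2=3.

p(t) = 7e^(4t)sin(t) - e^(4t)cos(t), q(t) = -11e^(4t)sin(t) - 2e^(4t)cos(t)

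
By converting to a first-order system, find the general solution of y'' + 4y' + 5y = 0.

Let x_1 = y, x_2 = y'. Then x_1' = x_2 and x_2' = -5x_1 - 4x_2.
A = [[0,1],[-5,-4]]; det(A-λI) = λ^2 + 4λ + 5.
Eigenvalues λ = -2 ± i.

y(t) = K_1e^(-2t)cos(t) + K_2e^(-2t)sin(t)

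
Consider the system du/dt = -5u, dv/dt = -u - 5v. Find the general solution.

u(t) = C_2e^(-5t), v(t) = -C_1e^(-5t) - C_2te^(-5t) - 3C_2e^(-5t)

Coefficient matrix A = [[-5, 0], [-1, -5]].
Characteristic polynomial det(A - λI) = λ^2 + 10λ + 25 = 0.
Single eigenvalue λ = -5 with algebraic multiplicity 2.
Eigenvector v = (0,-1); generalized eigenvector w with (A-λI)w=v is (1,-3).
General solution: e^(-5t)[C_1·v + C_2·(t·v + w)].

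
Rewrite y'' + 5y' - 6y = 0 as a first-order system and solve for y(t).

y(t) = c_1e^(-6t) + c_2e^(t)

Let x_1 = y, x_2 = y'. Then x_1' = x_2 and x_2' = 6x_1 - 5x_2.
A = [[0,1],[6,-5]]; det(A-λI) = λ^2 + 5λ - 6.
Eigenvalues λ = -6, 1 with eigenvectors (1,-6), (1,1).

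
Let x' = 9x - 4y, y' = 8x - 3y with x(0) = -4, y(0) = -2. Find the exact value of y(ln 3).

-1446

A = [[9,-4],[8,-3]]; eigenvalues λ = 5, 1.
Eigenvectors: (-1,-1) for λ=5, (1,2) for λ=1.
From the initial condition, c_1 = 6, c_2 = 2.
y(ln 3) = (6)(3^5)(-1) + (2)(3^1)(2) = -1446.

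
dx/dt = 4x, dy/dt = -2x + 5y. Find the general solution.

Coefficient matrix A = [[4, 0], [-2, 5]].
Characteristic polynomial det(A - λI) = λ^2 - 9λ + 20 = 0.
Eigenvalues λ = 5, 4.
For λ=5: (A-λI) row 1 is [-1, 0], so an eigenvector is (0, -1).
For λ=4: (A-λI) row 2 is [-2, 1], so an eigenvector is (-1, -2).
General solution: K_1e^(5t)(0,-1) + K_2e^(4t)(-1,-2).

x(t) = -K_2e^(4t), y(t) = -K_1e^(5t) - 2K_2e^(4t)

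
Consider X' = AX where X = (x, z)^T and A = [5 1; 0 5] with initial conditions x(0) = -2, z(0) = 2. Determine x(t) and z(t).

Coefficient matrix A = [[5, 1], [0, 5]].
Characteristic polynomial det(A - λI) = λ^2 - 10λ + 25 = 0.
Single eigenvalue λ = 5 with algebraic multiplicity 2.
Eigenvector v = (1,0); generalized eigenvector w with (A-λI)w=v is (-2,1).
General solution: e^(5t)[c_1·v + c_2·(t·v + w)].
Applying x(0)=-2, z(0)=2 gives c_1=2, c_2=2.

x(t) = 2te^(5t) - 2e^(5t), z(t) = 2e^(5t)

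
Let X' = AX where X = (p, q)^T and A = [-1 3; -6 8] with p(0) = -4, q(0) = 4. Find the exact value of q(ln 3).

3780

A = [[-1,3],[-6,8]]; eigenvalues λ = 5, 2.
Eigenvectors: (1,2) for λ=5, (-1,-1) for λ=2.
From the initial condition, c_1 = 8, c_2 = 12.
q(ln 3) = (8)(3^5)(2) + (12)(3^2)(-1) = 3780.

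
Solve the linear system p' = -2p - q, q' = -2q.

Coefficient matrix A = [[-2, -1], [0, -2]].
Characteristic polynomial det(A - λI) = λ^2 + 4λ + 4 = 0.
Single eigenvalue λ = -2 with algebraic multiplicity 2.
Eigenvector v = (-1,0); generalized eigenvector w with (A-λI)w=v is (-3,1).
General solution: e^(-2t)[K_1·v + K_2·(t·v + w)].

p(t) = -K_1e^(-2t) - K_2te^(-2t) - 3K_2e^(-2t), q(t) = K_2e^(-2t)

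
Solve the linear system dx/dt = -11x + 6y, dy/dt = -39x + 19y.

x(t) = C_1e^(4t)sin(3t) - C_1e^(4t)cos(3t) - C_2e^(4t)sin(3t) - C_2e^(4t)cos(3t), y(t) = 3C_1e^(4t)sin(3t) - 2C_1e^(4t)cos(3t) - 2C_2e^(4t)sin(3t) - 3C_2e^(4t)cos(3t)

Coefficient matrix A = [[-11, 6], [-39, 19]].
Characteristic polynomial det(A - λI) = λ^2 - 8λ + 25 = 0.
Eigenvalues λ = 4 ± 3i (complex conjugate pair).
For λ=4+3i: an eigenvector is (-1,-2) - i(1,3) = (-1 - i, -2 - 3i).
A real fundamental pair from Re and Im of e^((4+3i)t)v: X_1 = e^(4t)(cos(3t)·(-1,-2) + sin(3t)·(1,3)), X_2 = e^(4t)(sin(3t)·(-1,-2) - cos(3t)·(1,3)).
General solution: C_1X_1 + C_2X_2.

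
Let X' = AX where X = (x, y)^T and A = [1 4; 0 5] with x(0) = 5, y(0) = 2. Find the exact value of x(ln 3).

495

A = [[1,4],[0,5]]; eigenvalues λ = 1, 5.
Eigenvectors: (1,0) for λ=1, (-1,-1) for λ=5.
From the initial condition, c_1 = 3, c_2 = -2.
x(ln 3) = (3)(3^1)(1) + (-2)(3^5)(-1) = 495.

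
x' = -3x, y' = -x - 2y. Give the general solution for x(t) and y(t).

Coefficient matrix A = [[-3, 0], [-1, -2]].
Characteristic polynomial det(A - λI) = λ^2 + 5λ + 6 = 0.
Eigenvalues λ = -3, -2.
For λ=-3: (A-λI) row 2 is [-1, 1], so an eigenvector is (1, 1).
For λ=-2: (A-λI) row 1 is [-1, 0], so an eigenvector is (0, -1).
General solution: K_1e^(-3t)(1,1) + K_2e^(-2t)(0,-1).

x(t) = K_1e^(-3t), y(t) = K_1e^(-3t) - K_2e^(-2t)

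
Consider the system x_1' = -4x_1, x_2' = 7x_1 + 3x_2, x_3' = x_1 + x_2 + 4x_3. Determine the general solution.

Coefficient matrix A = [[-4, 0, 0], [7, 3, 0], [1, 1, 4]].
det(A - λI) = 0 gives eigenvalues λ = 3, -4, 4.
For λ=3: eigenvector (0,1,-1).
For λ=-4: eigenvector (-1,1,0).
For λ=4: eigenvector (0,0,1).
General solution: c_1e^(3t)(0,1,-1) + c_2e^(-4t)(-1,1,0) + c_3e^(4t)(0,0,1).

x_1(t) = -c_2e^(-4t), x_2(t) = c_1e^(3t) + c_2e^(-4t), x_3(t) = -c_1e^(3t) + c_3e^(4t)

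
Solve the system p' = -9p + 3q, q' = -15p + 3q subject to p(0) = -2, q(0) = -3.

Coefficient matrix A = [[-9, 3], [-15, 3]].
Characteristic polynomial det(A - λI) = λ^2 + 6λ + 18 = 0.
Eigenvalues λ = -3 ± 3i (complex conjugate pair).
For λ=-3+3i: an eigenvector is (0,-1) - i(-1,-2) = (0 + i, -1 + 2i).
A real fundamental pair from Re and Im of e^((-3+3i)t)v: X_1 = e^(-3t)(cos(3t)·(0,-1) + sin(3t)·(-1,-2)), X_2 = e^(-3t)(sin(3t)·(0,-1) - cos(3t)·(-1,-2)).
General solution: K_1X_1 + K_2X_2.
Applying p(0)=-2, q(0)=-3 gives K_1=-1, K_2=-2.

p(t) = e^(-3t)sin(3t) - 2e^(-3t)cos(3t), q(t) = 4e^(-3t)sin(3t) - 3e^(-3t)cos(3t)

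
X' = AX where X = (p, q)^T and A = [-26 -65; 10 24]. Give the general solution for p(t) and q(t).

Coefficient matrix A = [[-26, -65], [10, 24]].
Characteristic polynomial det(A - λI) = λ^2 + 2λ + 26 = 0.
Eigenvalues λ = -1 ± 5i (complex conjugate pair).
For λ=-1+5i: an eigenvector is (-2,1) - i(-3,1) = (-2 + 3i, 1 - i).
A real fundamental pair from Re and Im of e^((-1+5i)t)v: X_1 = e^(-t)(cos(5t)·(-2,1) + sin(5t)·(-3,1)), X_2 = e^(-t)(sin(5t)·(-2,1) - cos(5t)·(-3,1)).
General solution: K_1X_1 + K_2X_2.

p(t) = -3K_1e^(-t)sin(5t) - 2K_1e^(-t)cos(5t) - 2K_2e^(-t)sin(5t) + 3K_2e^(-t)cos(5t), q(t) = K_1e^(-t)sin(5t) + K_1e^(-t)cos(5t) + K_2e^(-t)sin(5t) - K_2e^(-t)cos(5t)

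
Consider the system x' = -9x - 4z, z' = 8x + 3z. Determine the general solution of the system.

Coefficient matrix A = [[-9, -4], [8, 3]].
Characteristic polynomial det(A - λI) = λ^2 + 6λ + 5 = 0.
Eigenvalues λ = -1, -5.
For λ=-1: (A-λI) row 1 is [-8, -4], so an eigenvector is (-1, 2).
For λ=-5: (A-λI) row 1 is [-4, -4], so an eigenvector is (1, -1).
General solution: c_1e^(-t)(-1,2) + c_2e^(-5t)(1,-1).

x(t) = -c_1e^(-t) + c_2e^(-5t), z(t) = 2c_1e^(-t) - c_2e^(-5t)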